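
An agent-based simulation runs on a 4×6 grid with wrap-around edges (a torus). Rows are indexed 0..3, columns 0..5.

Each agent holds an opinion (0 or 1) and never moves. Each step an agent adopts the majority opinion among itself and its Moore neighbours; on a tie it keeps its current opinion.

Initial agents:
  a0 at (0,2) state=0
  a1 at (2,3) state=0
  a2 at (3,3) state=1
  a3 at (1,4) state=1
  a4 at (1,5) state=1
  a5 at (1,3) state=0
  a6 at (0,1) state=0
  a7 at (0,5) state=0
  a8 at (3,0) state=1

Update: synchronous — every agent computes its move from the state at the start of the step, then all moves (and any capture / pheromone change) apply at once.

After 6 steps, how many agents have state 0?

7

t=1: a0@(0,2):0 a1@(2,3):0 a2@(3,3):0 a3@(1,4):0 a4@(1,5):1 a5@(1,3):0 a6@(0,1):0 a7@(0,5):1 a8@(3,0):0
t=2: (unchanged — steady state)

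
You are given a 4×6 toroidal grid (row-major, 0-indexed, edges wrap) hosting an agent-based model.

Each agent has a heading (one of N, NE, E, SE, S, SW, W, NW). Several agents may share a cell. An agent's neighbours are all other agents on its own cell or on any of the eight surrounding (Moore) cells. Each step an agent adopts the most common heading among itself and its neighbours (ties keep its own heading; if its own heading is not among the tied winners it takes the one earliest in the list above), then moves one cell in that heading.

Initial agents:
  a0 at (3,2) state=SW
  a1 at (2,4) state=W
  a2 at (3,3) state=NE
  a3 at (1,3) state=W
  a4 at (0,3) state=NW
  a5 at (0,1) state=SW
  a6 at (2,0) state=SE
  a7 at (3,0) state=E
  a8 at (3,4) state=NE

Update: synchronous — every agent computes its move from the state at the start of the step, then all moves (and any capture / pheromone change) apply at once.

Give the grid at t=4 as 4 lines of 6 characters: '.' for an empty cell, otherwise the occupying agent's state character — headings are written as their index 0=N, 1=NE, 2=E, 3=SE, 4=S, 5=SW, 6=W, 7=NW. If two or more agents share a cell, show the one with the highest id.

t=1: a0@(0,1):SW a1@(2,3):W a2@(2,4):NE a3@(1,2):W a4@(3,4):NE a5@(1,0):SW a6@(3,1):SE a7@(3,1):E a8@(2,5):NE
t=2: a0@(1,0):SW a1@(2,2):W a2@(1,5):NE a3@(1,1):W a4@(2,5):NE a5@(2,5):SW a6@(0,2):SE a7@(3,2):E a8@(1,0):NE
t=3: a0@(0,1):NE a1@(2,1):W a2@(0,0):NE a3@(1,0):W a4@(1,0):NE a5@(1,0):NE a6@(1,3):SE a7@(3,3):E a8@(0,1):NE
t=4: a0@(3,2):NE a1@(2,0):W a2@(3,1):NE a3@(0,1):NE a4@(0,1):NE a5@(0,1):NE a6@(2,4):SE a7@(3,4):E a8@(3,2):NE

.1....
......
6...3.
.11.2.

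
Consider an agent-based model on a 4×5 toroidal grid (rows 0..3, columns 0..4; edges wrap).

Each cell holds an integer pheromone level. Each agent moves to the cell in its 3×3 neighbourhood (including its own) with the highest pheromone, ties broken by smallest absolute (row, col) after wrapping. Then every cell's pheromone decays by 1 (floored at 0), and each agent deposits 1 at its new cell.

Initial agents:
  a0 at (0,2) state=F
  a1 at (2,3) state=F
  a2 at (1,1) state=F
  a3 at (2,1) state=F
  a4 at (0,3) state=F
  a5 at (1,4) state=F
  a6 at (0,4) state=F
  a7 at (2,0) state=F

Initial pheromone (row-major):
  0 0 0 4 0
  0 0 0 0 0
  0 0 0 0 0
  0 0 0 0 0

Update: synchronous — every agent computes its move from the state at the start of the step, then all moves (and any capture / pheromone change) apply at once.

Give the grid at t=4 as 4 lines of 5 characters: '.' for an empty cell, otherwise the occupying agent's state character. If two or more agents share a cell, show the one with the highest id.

...F.
F....
.....
.....

t=1: a0@(0,3) a1@(1,2) a2@(0,0) a3@(1,0) a4@(0,3) a5@(0,3) a6@(0,3) a7@(1,0) | pheromone: 1 0 0 7 0 / 2 0 1 0 0 / 0 0 0 0 0 / 0 0 0 0 0
t=2: a0@(0,3) a1@(0,3) a2@(1,0) a3@(1,0) a4@(0,3) a5@(0,3) a6@(0,3) a7@(1,0) | pheromone: 0 0 0 11 0 / 4 0 0 0 0 / 0 0 0 0 0 / 0 0 0 0 0
t=3: a0@(0,3) a1@(0,3) a2@(1,0) a3@(1,0) a4@(0,3) a5@(0,3) a6@(0,3) a7@(1,0) | pheromone: 0 0 0 15 0 / 6 0 0 0 0 / 0 0 0 0 0 / 0 0 0 0 0
t=4: a0@(0,3) a1@(0,3) a2@(1,0) a3@(1,0) a4@(0,3) a5@(0,3) a6@(0,3) a7@(1,0) | pheromone: 0 0 0 19 0 / 8 0 0 0 0 / 0 0 0 0 0 / 0 0 0 0 0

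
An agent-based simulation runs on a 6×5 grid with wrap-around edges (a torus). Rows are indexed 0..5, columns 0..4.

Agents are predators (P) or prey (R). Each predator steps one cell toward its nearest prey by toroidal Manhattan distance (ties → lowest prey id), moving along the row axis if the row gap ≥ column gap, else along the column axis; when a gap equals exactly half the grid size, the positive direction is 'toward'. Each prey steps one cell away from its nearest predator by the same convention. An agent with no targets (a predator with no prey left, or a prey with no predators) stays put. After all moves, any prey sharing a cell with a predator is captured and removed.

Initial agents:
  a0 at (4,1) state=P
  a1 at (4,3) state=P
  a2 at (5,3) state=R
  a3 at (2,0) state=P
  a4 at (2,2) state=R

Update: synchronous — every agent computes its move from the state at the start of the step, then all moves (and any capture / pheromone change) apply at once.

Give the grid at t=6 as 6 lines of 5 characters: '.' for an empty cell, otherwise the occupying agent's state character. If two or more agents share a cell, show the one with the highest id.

t=1: a0@(4,2):P a1@(5,3):P a2@(0,3):R a3@(2,1):P a4@(2,3):R
t=2: a0@(5,2):P a1@(0,3):P a2@(1,3):R a3@(2,2):P a4@(2,4):R
t=3: a0@(0,2):P a1@(1,3):P a2@(2,3):R a3@(1,2):P a4@(2,0):R
t=4: a0@(1,2):P a1@(2,3):P a2@(3,3):R a3@(2,2):P a4@(2,1):R
t=5: a0@(2,2):P a1@(3,3):P a2@(4,3):R a3@(2,1):P a4@(2,0):R
t=6: a0@(2,1):P a1@(4,3):P a2@(5,3):R a3@(2,0):P a4@(2,4):R

.....
.....
PP..R
.....
...P.
...R.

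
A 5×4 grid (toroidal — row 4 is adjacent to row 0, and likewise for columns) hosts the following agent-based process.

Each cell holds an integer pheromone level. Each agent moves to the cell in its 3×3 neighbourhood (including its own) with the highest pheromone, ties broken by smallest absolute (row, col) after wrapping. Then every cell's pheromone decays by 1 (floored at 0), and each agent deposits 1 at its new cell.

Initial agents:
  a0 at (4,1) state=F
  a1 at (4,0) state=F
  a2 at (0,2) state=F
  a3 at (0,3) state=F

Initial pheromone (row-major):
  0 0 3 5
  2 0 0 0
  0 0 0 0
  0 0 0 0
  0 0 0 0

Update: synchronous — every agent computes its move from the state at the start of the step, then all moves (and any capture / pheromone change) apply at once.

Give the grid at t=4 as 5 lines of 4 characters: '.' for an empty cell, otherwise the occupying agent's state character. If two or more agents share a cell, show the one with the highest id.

...F
....
....
....
....

t=1: a0@(0,2) a1@(0,3) a2@(0,3) a3@(0,3) | pheromone: 0 0 3 7 / 1 0 0 0 / 0 0 0 0 / 0 0 0 0 / 0 0 0 0
t=2: a0@(0,3) a1@(0,3) a2@(0,3) a3@(0,3) | pheromone: 0 0 2 10 / 0 0 0 0 / 0 0 0 0 / 0 0 0 0 / 0 0 0 0
t=3: a0@(0,3) a1@(0,3) a2@(0,3) a3@(0,3) | pheromone: 0 0 1 13 / 0 0 0 0 / 0 0 0 0 / 0 0 0 0 / 0 0 0 0
t=4: a0@(0,3) a1@(0,3) a2@(0,3) a3@(0,3) | pheromone: 0 0 0 16 / 0 0 0 0 / 0 0 0 0 / 0 0 0 0 / 0 0 0 0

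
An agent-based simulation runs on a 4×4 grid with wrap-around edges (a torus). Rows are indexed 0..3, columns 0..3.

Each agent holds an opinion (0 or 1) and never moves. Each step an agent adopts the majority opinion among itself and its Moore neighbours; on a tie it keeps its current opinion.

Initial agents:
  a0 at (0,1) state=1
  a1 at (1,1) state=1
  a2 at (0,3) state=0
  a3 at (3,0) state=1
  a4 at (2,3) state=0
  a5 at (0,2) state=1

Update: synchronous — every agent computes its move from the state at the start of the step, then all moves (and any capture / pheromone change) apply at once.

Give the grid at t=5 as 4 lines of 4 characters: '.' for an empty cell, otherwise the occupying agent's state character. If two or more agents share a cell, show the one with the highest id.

t=1: a0@(0,1):1 a1@(1,1):1 a2@(0,3):1 a3@(3,0):1 a4@(2,3):0 a5@(0,2):1
t=2: (unchanged — steady state)

.111
.1..
...0
1...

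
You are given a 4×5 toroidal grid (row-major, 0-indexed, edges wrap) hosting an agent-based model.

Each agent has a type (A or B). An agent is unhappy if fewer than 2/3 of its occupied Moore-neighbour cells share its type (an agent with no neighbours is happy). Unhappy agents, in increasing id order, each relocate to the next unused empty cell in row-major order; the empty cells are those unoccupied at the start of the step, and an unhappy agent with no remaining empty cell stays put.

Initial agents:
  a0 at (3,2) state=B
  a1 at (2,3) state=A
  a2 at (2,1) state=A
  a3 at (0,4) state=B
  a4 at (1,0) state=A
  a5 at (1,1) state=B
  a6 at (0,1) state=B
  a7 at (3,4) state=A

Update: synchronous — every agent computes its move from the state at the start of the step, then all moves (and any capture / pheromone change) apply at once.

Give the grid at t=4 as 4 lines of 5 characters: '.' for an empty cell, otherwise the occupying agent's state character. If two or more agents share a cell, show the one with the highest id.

t=1: a0@(0,0):B a1@(0,2):A a2@(0,3):A a3@(1,2):B a4@(1,3):A a5@(1,4):B a6@(0,1):B a7@(2,0):A
t=2: a0@(0,0):B a1@(0,4):A a2@(1,0):A a3@(1,1):B a4@(2,1):A a5@(2,2):B a6@(0,1):B a7@(2,3):A
t=3: a0@(0,2):B a1@(0,3):A a2@(1,2):A a3@(1,3):B a4@(1,4):A a5@(2,0):B a6@(0,1):B a7@(2,4):A
t=4: a0@(0,0):B a1@(0,4):A a2@(1,0):A a3@(1,1):B a4@(2,1):A a5@(2,2):B a6@(2,3):B a7@(3,0):A

B...A
AB...
.ABB.
A....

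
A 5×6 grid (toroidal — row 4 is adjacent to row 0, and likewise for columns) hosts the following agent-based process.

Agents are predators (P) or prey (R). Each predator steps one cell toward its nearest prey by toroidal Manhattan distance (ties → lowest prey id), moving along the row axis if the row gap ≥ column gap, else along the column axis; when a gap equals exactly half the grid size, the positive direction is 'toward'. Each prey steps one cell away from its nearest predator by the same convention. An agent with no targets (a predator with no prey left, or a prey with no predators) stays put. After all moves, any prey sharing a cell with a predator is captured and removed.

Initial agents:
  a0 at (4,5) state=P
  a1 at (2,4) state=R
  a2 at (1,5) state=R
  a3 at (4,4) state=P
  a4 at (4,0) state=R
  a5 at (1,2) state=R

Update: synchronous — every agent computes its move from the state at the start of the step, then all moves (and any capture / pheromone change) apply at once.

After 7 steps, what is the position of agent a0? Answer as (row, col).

t=1: a0@(4,0):P a1@(1,4):R a2@(2,5):R a3@(3,4):P a4@(4,1):R a5@(2,2):R
t=2: a0@(4,1):P a1@(0,4):R a2@(1,5):R a3@(2,4):P a4@(4,2):R a5@(2,1):R
t=3: a0@(4,2):P a1@(4,4):R a2@(0,5):R a3@(1,4):P a4@(4,3):R a5@(1,1):R
t=4: a0@(4,3):P a1@(4,5):R a2@(4,5):R a3@(0,4):P a4@(4,4):R a5@(2,1):R
t=5: a0@(4,4):P a1@(4,0):R a2@(4,0):R a3@(4,4):P a4@(4,5):R a5@(1,1):R
t=6: a0@(4,5):P a1@(4,1):R a2@(4,1):R a3@(4,5):P a4@(4,0):R a5@(1,0):R
t=7: a0@(4,0):P a1@(4,2):R a2@(4,2):R a3@(4,0):P a4@(4,1):R a5@(2,0):R

(4, 0)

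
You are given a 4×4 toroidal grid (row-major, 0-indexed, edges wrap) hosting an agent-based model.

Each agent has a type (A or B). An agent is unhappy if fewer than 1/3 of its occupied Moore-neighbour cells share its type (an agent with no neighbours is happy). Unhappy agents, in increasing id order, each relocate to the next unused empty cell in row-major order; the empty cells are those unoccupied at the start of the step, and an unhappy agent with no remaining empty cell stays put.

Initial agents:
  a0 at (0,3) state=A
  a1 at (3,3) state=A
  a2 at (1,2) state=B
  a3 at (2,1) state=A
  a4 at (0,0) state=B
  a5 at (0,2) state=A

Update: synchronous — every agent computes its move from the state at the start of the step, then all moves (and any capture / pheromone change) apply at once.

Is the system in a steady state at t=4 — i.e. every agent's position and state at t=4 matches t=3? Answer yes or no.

yes

t=1: a0@(0,3):A a1@(3,3):A a2@(0,1):B a3@(1,0):A a4@(1,1):B a5@(0,2):A
t=2: (unchanged — steady state)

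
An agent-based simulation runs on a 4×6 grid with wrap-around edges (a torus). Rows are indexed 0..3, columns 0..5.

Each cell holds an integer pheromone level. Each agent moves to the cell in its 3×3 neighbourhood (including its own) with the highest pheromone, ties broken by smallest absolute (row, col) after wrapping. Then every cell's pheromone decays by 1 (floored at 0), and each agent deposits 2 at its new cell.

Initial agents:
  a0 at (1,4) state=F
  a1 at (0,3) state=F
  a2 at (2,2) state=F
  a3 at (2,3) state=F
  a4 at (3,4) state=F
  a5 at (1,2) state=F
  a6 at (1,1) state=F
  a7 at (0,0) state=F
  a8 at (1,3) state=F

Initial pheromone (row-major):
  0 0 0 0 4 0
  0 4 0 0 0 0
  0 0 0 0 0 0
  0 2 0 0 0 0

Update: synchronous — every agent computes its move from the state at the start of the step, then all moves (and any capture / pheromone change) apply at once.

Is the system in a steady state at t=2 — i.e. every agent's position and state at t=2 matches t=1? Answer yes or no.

t=1: a0@(0,4) a1@(0,4) a2@(1,1) a3@(1,2) a4@(0,4) a5@(1,1) a6@(1,1) a7@(1,1) a8@(0,4) | pheromone: 0 0 0 0 11 0 / 0 11 2 0 0 0 / 0 0 0 0 0 0 / 0 1 0 0 0 0
t=2: a0@(0,4) a1@(0,4) a2@(1,1) a3@(1,1) a4@(0,4) a5@(1,1) a6@(1,1) a7@(1,1) a8@(0,4) | pheromone: 0 0 0 0 18 0 / 0 20 1 0 0 0 / 0 0 0 0 0 0 / 0 0 0 0 0 0

no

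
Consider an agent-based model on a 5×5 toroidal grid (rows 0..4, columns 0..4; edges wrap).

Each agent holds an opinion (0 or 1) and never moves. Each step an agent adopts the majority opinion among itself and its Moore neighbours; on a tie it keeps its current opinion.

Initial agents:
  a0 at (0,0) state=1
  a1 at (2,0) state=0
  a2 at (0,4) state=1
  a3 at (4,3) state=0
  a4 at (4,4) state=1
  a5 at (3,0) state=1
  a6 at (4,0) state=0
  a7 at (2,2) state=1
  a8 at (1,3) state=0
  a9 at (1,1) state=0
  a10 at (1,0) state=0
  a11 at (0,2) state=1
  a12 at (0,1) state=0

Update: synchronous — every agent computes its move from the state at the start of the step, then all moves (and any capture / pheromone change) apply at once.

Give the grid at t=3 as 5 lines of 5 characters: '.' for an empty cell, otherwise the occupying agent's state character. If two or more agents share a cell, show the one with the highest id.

t=1: a0@(0,0):0 a1@(2,0):0 a2@(0,4):0 a3@(4,3):1 a4@(4,4):1 a5@(3,0):1 a6@(4,0):1 a7@(2,2):0 a8@(1,3):1 a9@(1,1):0 a10@(1,0):0 a11@(0,2):0 a12@(0,1):0
t=2: a0@(0,0):0 a1@(2,0):0 a2@(0,4):1 a3@(4,3):1 a4@(4,4):1 a5@(3,0):1 a6@(4,0):1 a7@(2,2):0 a8@(1,3):0 a9@(1,1):0 a10@(1,0):0 a11@(0,2):0 a12@(0,1):0
t=3: (unchanged — steady state)

000.1
00.0.
0.0..
1....
1..11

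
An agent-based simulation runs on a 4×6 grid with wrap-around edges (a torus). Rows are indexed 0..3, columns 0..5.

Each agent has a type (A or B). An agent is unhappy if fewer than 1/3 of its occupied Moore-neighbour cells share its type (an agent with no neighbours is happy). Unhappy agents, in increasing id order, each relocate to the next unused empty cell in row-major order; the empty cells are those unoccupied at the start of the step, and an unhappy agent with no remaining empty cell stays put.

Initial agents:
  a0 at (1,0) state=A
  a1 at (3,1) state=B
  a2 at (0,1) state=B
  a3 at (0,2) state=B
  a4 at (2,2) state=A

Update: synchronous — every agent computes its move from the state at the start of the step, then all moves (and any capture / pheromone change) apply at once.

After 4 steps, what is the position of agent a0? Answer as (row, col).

(0, 4)

t=1: a0@(0,0):A a1@(3,1):B a2@(0,1):B a3@(0,2):B a4@(0,3):A
t=2: a0@(0,4):A a1@(3,1):B a2@(0,1):B a3@(0,2):B a4@(0,5):A
t=3: (unchanged — steady state)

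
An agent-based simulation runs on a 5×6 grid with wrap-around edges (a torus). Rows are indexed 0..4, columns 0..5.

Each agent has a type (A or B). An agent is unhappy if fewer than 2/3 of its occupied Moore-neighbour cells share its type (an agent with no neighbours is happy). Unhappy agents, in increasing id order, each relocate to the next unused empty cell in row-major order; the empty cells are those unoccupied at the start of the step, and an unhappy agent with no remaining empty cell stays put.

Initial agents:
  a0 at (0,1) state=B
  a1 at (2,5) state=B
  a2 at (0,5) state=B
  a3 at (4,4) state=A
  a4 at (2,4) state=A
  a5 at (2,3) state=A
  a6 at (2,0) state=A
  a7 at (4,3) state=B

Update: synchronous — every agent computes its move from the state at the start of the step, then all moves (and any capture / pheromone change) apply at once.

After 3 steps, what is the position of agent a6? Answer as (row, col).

t=1: a0@(0,1):B a1@(0,0):B a2@(0,2):B a3@(0,3):A a4@(0,4):A a5@(2,3):A a6@(1,0):A a7@(1,1):B
t=2: a0@(0,1):B a1@(0,0):B a2@(0,2):B a3@(0,5):A a4@(0,4):A a5@(2,3):A a6@(1,2):A a7@(1,1):B
t=3: a0@(0,1):B a1@(0,0):B a2@(0,2):B a3@(0,3):A a4@(0,4):A a5@(2,3):A a6@(1,0):A a7@(1,1):B

(1, 0)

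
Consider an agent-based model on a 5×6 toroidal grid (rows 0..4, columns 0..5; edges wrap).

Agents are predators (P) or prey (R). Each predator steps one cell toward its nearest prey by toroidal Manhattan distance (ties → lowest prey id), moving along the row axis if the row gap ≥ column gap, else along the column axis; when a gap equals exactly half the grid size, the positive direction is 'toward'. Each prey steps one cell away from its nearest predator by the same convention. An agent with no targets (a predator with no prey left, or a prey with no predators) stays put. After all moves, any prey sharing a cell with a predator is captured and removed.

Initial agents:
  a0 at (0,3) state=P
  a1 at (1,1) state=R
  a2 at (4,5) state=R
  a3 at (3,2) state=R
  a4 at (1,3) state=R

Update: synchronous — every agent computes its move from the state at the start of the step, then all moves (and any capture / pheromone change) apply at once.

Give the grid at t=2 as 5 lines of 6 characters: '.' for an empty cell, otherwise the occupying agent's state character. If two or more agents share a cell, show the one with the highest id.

......
.....R
...P..
..RR..
.....R

t=1: a0@(1,3):P a1@(1,0):R a2@(4,0):R a3@(2,2):R a4@(2,3):R
t=2: a0@(2,3):P a1@(1,5):R a2@(4,5):R a3@(3,2):R a4@(3,3):R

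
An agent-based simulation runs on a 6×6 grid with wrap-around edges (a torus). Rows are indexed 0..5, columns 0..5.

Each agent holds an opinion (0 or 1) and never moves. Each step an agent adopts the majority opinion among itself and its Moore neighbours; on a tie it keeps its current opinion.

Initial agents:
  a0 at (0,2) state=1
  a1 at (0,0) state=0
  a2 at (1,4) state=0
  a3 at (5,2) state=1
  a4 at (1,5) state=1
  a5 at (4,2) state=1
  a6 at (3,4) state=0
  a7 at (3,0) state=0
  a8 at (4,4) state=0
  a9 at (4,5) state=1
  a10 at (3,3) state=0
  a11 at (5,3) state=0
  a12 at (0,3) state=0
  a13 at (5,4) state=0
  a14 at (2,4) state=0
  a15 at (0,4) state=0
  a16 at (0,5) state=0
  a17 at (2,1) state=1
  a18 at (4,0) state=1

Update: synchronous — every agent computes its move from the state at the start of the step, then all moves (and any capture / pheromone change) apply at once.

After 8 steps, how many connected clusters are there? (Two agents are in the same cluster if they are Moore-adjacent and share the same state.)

3

t=1: a0@(0,2):1 a1@(0,0):0 a2@(1,4):0 a3@(5,2):1 a4@(1,5):0 a5@(4,2):1 a6@(3,4):0 a7@(3,0):1 a8@(4,4):0 a9@(4,5):0 a10@(3,3):0 a11@(5,3):0 a12@(0,3):0 a13@(5,4):0 a14@(2,4):0 a15@(0,4):0 a16@(0,5):0 a17@(2,1):1 a18@(4,0):1
t=2: (unchanged — steady state)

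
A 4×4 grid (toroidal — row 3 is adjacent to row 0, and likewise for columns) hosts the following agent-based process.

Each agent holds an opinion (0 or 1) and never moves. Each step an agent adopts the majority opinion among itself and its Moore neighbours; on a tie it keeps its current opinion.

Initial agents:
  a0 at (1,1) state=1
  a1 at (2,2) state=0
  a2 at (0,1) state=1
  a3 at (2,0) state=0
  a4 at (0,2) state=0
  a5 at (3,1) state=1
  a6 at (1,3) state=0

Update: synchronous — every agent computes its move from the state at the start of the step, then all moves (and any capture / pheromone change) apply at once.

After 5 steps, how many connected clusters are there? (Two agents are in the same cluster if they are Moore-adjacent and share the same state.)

t=1: a0@(1,1):0 a1@(2,2):0 a2@(0,1):1 a3@(2,0):0 a4@(0,2):1 a5@(3,1):0 a6@(1,3):0
t=2: a0@(1,1):0 a1@(2,2):0 a2@(0,1):1 a3@(2,0):0 a4@(0,2):0 a5@(3,1):0 a6@(1,3):0
t=3: a0@(1,1):0 a1@(2,2):0 a2@(0,1):0 a3@(2,0):0 a4@(0,2):0 a5@(3,1):0 a6@(1,3):0
t=4: (unchanged — steady state)

1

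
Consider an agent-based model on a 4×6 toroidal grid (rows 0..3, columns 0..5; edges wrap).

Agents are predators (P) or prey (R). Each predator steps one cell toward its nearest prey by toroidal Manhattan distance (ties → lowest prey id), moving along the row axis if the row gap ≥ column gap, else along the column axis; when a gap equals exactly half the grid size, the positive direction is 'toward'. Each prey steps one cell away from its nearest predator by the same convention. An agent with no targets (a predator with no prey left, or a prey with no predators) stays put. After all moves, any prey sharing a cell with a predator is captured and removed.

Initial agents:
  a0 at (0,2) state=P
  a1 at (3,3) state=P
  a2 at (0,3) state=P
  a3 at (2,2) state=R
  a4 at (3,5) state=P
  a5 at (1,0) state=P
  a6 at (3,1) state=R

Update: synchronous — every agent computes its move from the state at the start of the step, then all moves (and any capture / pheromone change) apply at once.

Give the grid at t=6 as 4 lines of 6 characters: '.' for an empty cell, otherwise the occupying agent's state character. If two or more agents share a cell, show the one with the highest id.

t=1: a0@(1,2):P a1@(2,3):P a2@(1,3):P a4@(3,0):P a5@(1,1):P a6@(2,1):R
t=2: a0@(2,2):P a1@(2,2):P a2@(1,2):P a4@(2,0):P a5@(2,1):P a6@(3,1):R
t=3: a0@(3,2):P a1@(3,2):P a2@(2,2):P a4@(3,0):P a5@(3,1):P a6@(0,1):R
t=4: a0@(0,2):P a1@(0,2):P a2@(3,2):P a4@(0,0):P a5@(0,1):P a6@(1,1):R
t=5: a0@(1,2):P a1@(1,2):P a2@(0,2):P a4@(1,0):P a5@(1,1):P a6@(2,1):R
t=6: a0@(2,2):P a1@(2,2):P a2@(1,2):P a4@(2,0):P a5@(2,1):P a6@(3,1):R

......
..P...
PPP...
.R....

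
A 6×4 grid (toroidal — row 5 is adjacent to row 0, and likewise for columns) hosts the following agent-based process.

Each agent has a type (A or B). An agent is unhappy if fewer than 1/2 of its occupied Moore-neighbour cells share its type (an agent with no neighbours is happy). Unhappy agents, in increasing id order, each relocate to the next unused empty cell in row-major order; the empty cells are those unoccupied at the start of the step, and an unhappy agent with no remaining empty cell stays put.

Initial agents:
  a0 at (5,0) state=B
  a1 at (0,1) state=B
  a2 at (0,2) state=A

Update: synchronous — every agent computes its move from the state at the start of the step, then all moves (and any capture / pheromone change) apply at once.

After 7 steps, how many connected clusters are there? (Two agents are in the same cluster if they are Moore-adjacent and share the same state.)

2

t=1: a0@(5,0):B a1@(0,1):B a2@(0,0):A
t=2: a0@(5,0):B a1@(0,1):B a2@(0,2):A
t=3: a0@(5,0):B a1@(0,1):B a2@(0,0):A
t=4: a0@(5,0):B a1@(0,1):B a2@(0,2):A
t=5: a0@(5,0):B a1@(0,1):B a2@(0,0):A
t=6: a0@(5,0):B a1@(0,1):B a2@(0,2):A
t=7: a0@(5,0):B a1@(0,1):B a2@(0,0):A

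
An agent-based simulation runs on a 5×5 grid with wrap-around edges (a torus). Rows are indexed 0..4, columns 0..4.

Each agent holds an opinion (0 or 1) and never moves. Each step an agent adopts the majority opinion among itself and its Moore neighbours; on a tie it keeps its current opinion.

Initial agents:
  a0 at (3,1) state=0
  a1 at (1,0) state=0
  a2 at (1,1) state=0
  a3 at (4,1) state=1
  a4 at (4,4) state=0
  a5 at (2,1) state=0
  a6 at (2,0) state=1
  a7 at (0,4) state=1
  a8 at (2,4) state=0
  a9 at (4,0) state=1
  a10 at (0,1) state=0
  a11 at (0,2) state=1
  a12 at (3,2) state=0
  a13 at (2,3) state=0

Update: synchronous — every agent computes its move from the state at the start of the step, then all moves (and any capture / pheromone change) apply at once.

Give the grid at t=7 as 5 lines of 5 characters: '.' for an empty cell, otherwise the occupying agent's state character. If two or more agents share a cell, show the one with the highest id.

.01.1
00...
00.00
.00..
11..1

t=1: a0@(3,1):0 a1@(1,0):0 a2@(1,1):0 a3@(4,1):1 a4@(4,4):1 a5@(2,1):0 a6@(2,0):0 a7@(0,4):1 a8@(2,4):0 a9@(4,0):1 a10@(0,1):0 a11@(0,2):1 a12@(3,2):0 a13@(2,3):0
t=2: (unchanged — steady state)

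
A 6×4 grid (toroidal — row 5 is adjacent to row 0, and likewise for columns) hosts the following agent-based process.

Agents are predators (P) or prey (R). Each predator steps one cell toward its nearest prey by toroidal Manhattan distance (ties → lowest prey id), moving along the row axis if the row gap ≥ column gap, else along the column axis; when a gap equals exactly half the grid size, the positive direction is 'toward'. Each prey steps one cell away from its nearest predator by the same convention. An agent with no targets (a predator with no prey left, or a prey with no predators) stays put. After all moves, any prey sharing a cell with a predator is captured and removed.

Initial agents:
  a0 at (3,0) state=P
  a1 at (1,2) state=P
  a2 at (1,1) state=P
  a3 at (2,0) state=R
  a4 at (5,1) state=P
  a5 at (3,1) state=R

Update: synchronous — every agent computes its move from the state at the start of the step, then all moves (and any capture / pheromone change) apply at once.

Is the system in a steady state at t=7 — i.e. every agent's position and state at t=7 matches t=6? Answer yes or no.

no

t=1: a0@(2,0):P a1@(1,3):P a2@(2,1):P a3@(1,0):R a4@(4,1):P a5@(3,2):R
t=2: a0@(1,0):P a1@(1,0):P a2@(1,1):P a3@(0,0):R a4@(3,1):P a5@(4,2):R
t=3: a0@(0,0):P a1@(0,0):P a2@(0,1):P a3@(5,0):R a4@(4,1):P a5@(5,2):R
t=4: a0@(5,0):P a1@(5,0):P a2@(5,1):P a3@(4,0):R a4@(5,1):P a5@(4,2):R
t=5: a0@(4,0):P a1@(4,0):P a2@(4,1):P a3@(3,0):R a4@(4,1):P a5@(3,2):R
t=6: a0@(3,0):P a1@(3,0):P a2@(3,1):P a3@(2,0):R a4@(3,1):P a5@(2,2):R
t=7: a0@(2,0):P a1@(2,0):P a2@(2,1):P a3@(1,0):R a4@(2,1):P a5@(1,2):R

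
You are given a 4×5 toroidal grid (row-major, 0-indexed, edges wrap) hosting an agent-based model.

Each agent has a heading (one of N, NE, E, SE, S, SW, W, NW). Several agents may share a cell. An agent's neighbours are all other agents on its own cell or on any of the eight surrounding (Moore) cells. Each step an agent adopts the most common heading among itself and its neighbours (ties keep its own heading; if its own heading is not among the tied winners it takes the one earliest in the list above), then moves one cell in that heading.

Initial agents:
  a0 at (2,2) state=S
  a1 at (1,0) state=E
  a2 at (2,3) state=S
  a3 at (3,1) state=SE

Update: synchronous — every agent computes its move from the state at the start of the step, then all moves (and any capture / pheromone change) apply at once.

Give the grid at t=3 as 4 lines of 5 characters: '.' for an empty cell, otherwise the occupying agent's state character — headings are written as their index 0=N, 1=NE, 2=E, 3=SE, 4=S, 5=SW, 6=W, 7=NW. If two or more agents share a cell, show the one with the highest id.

t=1: a0@(3,2):S a1@(1,1):E a2@(3,3):S a3@(0,2):SE
t=2: a0@(0,2):S a1@(1,2):E a2@(0,3):S a3@(1,2):S
t=3: a0@(1,2):S a1@(2,2):S a2@(1,3):S a3@(2,2):S

.....
..44.
..4..
.....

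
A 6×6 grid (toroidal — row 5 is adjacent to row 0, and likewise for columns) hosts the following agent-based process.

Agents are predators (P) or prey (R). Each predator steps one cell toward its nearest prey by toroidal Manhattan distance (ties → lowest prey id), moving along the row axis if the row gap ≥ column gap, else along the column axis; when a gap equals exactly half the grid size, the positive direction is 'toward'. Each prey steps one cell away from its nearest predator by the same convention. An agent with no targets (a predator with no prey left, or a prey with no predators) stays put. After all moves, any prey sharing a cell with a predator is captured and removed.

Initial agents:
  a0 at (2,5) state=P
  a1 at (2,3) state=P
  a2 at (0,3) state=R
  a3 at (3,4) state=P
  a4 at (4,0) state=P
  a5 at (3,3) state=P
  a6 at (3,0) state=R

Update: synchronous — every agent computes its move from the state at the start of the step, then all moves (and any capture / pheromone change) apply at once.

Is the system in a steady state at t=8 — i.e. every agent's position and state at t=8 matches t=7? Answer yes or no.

t=1: a0@(3,5):P a1@(1,3):P a2@(5,3):R a3@(3,5):P a4@(3,0):P a5@(4,3):P a6@(2,0):R
t=2: a0@(2,5):P a1@(0,3):P a3@(2,5):P a4@(2,0):P a5@(5,3):P a6@(1,0):R
t=3: a0@(1,5):P a1@(0,4):P a3@(1,5):P a4@(1,0):P a5@(5,4):P a6@(0,0):R
t=4: a0@(0,5):P a1@(0,5):P a3@(0,5):P a4@(0,0):P a5@(5,5):P a6@(5,0):R
t=5: a0@(5,5):P a1@(5,5):P a3@(5,5):P a4@(5,0):P a5@(5,0):P a6@(4,0):R
t=6: a0@(4,5):P a1@(4,5):P a3@(4,5):P a4@(4,0):P a5@(4,0):P a6@(3,0):R
t=7: a0@(3,5):P a1@(3,5):P a3@(3,5):P a4@(3,0):P a5@(3,0):P a6@(2,0):R
t=8: a0@(2,5):P a1@(2,5):P a3@(2,5):P a4@(2,0):P a5@(2,0):P a6@(1,0):R

no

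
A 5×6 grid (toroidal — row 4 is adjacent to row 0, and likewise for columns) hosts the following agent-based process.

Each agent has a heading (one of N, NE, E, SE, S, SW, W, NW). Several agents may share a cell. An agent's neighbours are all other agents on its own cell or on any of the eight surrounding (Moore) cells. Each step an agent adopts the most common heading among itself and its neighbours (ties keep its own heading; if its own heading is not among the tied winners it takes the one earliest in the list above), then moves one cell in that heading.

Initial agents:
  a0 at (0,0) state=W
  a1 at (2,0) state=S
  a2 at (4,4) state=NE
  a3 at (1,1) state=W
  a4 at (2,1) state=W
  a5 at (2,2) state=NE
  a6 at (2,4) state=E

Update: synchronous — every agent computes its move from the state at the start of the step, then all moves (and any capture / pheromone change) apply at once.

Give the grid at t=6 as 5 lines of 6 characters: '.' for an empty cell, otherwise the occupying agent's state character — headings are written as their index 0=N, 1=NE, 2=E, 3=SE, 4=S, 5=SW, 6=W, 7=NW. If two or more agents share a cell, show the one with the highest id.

6.....
.6....
666...
6.....
......

t=1: a0@(0,5):W a1@(2,5):W a2@(3,5):NE a3@(1,0):W a4@(2,0):W a5@(2,1):W a6@(2,5):E
t=2: a0@(0,4):W a1@(2,4):W a2@(3,4):W a3@(1,5):W a4@(2,5):W a5@(2,0):W a6@(2,4):W
t=3: a0@(0,3):W a1@(2,3):W a2@(3,3):W a3@(1,4):W a4@(2,4):W a5@(2,5):W a6@(2,3):W
t=4: a0@(0,2):W a1@(2,2):W a2@(3,2):W a3@(1,3):W a4@(2,3):W a5@(2,4):W a6@(2,2):W
t=5: a0@(0,1):W a1@(2,1):W a2@(3,1):W a3@(1,2):W a4@(2,2):W a5@(2,3):W a6@(2,1):W
t=6: a0@(0,0):W a1@(2,0):W a2@(3,0):W a3@(1,1):W a4@(2,1):W a5@(2,2):W a6@(2,0):W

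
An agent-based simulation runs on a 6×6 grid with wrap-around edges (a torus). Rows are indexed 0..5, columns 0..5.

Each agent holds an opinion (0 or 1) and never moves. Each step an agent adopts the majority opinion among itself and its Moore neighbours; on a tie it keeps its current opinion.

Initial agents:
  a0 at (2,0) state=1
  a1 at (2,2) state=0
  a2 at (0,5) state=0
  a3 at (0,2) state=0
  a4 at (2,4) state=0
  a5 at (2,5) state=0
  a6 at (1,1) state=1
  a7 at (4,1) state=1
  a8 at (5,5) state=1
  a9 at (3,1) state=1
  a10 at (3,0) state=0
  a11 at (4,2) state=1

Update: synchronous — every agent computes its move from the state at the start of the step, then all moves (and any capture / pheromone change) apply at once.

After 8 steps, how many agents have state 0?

t=1: a0@(2,0):1 a1@(2,2):1 a2@(0,5):0 a3@(0,2):0 a4@(2,4):0 a5@(2,5):0 a6@(1,1):1 a7@(4,1):1 a8@(5,5):1 a9@(3,1):1 a10@(3,0):1 a11@(4,2):1
t=2: (unchanged — steady state)

4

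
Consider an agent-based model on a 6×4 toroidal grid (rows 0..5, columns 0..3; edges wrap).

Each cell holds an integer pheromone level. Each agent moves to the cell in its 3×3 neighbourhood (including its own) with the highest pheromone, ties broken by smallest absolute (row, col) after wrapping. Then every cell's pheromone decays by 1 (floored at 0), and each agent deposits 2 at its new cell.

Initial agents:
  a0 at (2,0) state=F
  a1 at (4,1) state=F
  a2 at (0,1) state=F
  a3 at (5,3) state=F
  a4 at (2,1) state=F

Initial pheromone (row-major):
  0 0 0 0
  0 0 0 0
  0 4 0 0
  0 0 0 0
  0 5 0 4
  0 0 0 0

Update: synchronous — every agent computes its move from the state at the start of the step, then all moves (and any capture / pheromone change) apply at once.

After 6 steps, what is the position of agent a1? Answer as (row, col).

t=1: a0@(2,1) a1@(4,1) a2@(0,0) a3@(4,3) a4@(2,1) | pheromone: 2 0 0 0 / 0 0 0 0 / 0 7 0 0 / 0 0 0 0 / 0 6 0 5 / 0 0 0 0
t=2: a0@(2,1) a1@(4,1) a2@(0,0) a3@(4,3) a4@(2,1) | pheromone: 3 0 0 0 / 0 0 0 0 / 0 10 0 0 / 0 0 0 0 / 0 7 0 6 / 0 0 0 0
t=3: a0@(2,1) a1@(4,1) a2@(0,0) a3@(4,3) a4@(2,1) | pheromone: 4 0 0 0 / 0 0 0 0 / 0 13 0 0 / 0 0 0 0 / 0 8 0 7 / 0 0 0 0
t=4: a0@(2,1) a1@(4,1) a2@(0,0) a3@(4,3) a4@(2,1) | pheromone: 5 0 0 0 / 0 0 0 0 / 0 16 0 0 / 0 0 0 0 / 0 9 0 8 / 0 0 0 0
t=5: a0@(2,1) a1@(4,1) a2@(0,0) a3@(4,3) a4@(2,1) | pheromone: 6 0 0 0 / 0 0 0 0 / 0 19 0 0 / 0 0 0 0 / 0 10 0 9 / 0 0 0 0
t=6: a0@(2,1) a1@(4,1) a2@(0,0) a3@(4,3) a4@(2,1) | pheromone: 7 0 0 0 / 0 0 0 0 / 0 22 0 0 / 0 0 0 0 / 0 11 0 10 / 0 0 0 0

(4, 1)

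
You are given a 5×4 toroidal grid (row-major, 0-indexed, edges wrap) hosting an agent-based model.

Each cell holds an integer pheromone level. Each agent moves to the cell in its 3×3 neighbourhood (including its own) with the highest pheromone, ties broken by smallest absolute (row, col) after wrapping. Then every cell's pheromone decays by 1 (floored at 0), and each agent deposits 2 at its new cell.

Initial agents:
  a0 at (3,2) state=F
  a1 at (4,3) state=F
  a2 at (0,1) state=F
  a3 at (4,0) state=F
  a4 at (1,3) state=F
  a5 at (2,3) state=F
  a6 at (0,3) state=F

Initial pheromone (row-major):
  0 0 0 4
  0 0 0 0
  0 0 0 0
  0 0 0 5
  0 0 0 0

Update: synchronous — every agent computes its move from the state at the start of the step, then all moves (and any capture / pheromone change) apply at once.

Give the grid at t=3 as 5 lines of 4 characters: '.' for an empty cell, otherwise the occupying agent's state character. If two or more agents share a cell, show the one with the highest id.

...F
....
....
...F
....

t=1: a0@(3,3) a1@(3,3) a2@(0,0) a3@(3,3) a4@(0,3) a5@(3,3) a6@(0,3) | pheromone: 2 0 0 7 / 0 0 0 0 / 0 0 0 0 / 0 0 0 12 / 0 0 0 0
t=2: a0@(3,3) a1@(3,3) a2@(0,3) a3@(3,3) a4@(0,3) a5@(3,3) a6@(0,3) | pheromone: 1 0 0 12 / 0 0 0 0 / 0 0 0 0 / 0 0 0 19 / 0 0 0 0
t=3: a0@(3,3) a1@(3,3) a2@(0,3) a3@(3,3) a4@(0,3) a5@(3,3) a6@(0,3) | pheromone: 0 0 0 17 / 0 0 0 0 / 0 0 0 0 / 0 0 0 26 / 0 0 0 0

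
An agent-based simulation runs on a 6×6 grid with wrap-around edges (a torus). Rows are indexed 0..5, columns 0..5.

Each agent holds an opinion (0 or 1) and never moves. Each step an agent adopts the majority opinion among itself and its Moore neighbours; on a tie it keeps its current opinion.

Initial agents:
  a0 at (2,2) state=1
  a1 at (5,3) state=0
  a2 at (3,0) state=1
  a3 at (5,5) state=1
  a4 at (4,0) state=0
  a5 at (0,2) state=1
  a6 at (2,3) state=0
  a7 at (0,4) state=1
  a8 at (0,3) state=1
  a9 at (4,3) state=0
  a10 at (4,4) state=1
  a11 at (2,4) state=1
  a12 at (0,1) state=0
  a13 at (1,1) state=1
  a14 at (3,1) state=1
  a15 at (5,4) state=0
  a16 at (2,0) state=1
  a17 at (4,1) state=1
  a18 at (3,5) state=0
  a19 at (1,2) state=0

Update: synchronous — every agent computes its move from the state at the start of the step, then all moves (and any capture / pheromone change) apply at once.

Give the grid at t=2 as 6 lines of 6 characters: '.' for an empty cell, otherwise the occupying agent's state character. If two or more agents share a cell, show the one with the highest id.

.1111.
.11...
1.100.
11...1
11.01.
...111

t=1: a0@(2,2):1 a1@(5,3):1 a2@(3,0):1 a3@(5,5):1 a4@(4,0):1 a5@(0,2):1 a6@(2,3):0 a7@(0,4):1 a8@(0,3):1 a9@(4,3):0 a10@(4,4):0 a11@(2,4):0 a12@(0,1):0 a13@(1,1):1 a14@(3,1):1 a15@(5,4):1 a16@(2,0):1 a17@(4,1):1 a18@(3,5):1 a19@(1,2):1
t=2: a0@(2,2):1 a1@(5,3):1 a2@(3,0):1 a3@(5,5):1 a4@(4,0):1 a5@(0,2):1 a6@(2,3):0 a7@(0,4):1 a8@(0,3):1 a9@(4,3):0 a10@(4,4):1 a11@(2,4):0 a12@(0,1):1 a13@(1,1):1 a14@(3,1):1 a15@(5,4):1 a16@(2,0):1 a17@(4,1):1 a18@(3,5):1 a19@(1,2):1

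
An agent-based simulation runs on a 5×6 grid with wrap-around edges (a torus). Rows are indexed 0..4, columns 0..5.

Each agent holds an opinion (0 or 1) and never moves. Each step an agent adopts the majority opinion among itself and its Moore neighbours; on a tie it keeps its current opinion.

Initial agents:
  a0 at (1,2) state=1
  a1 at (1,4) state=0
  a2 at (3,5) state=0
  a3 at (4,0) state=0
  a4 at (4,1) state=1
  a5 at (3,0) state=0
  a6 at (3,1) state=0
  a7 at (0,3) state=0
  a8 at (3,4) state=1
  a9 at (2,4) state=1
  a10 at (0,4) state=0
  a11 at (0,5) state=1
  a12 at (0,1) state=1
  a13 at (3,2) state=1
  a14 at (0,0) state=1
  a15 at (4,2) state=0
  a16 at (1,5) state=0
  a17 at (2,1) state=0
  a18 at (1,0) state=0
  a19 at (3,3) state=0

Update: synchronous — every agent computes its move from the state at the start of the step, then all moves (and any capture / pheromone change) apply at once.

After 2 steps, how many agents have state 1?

t=1: a0@(1,2):1 a1@(1,4):0 a2@(3,5):0 a3@(4,0):0 a4@(4,1):1 a5@(3,0):0 a6@(3,1):0 a7@(0,3):0 a8@(3,4):1 a9@(2,4):0 a10@(0,4):0 a11@(0,5):0 a12@(0,1):1 a13@(3,2):0 a14@(0,0):1 a15@(4,2):0 a16@(1,5):0 a17@(2,1):0 a18@(1,0):0 a19@(3,3):1
t=2: a0@(1,2):1 a1@(1,4):0 a2@(3,5):0 a3@(4,0):0 a4@(4,1):0 a5@(3,0):0 a6@(3,1):0 a7@(0,3):0 a8@(3,4):1 a9@(2,4):0 a10@(0,4):0 a11@(0,5):0 a12@(0,1):1 a13@(3,2):0 a14@(0,0):0 a15@(4,2):0 a16@(1,5):0 a17@(2,1):0 a18@(1,0):0 a19@(3,3):0

3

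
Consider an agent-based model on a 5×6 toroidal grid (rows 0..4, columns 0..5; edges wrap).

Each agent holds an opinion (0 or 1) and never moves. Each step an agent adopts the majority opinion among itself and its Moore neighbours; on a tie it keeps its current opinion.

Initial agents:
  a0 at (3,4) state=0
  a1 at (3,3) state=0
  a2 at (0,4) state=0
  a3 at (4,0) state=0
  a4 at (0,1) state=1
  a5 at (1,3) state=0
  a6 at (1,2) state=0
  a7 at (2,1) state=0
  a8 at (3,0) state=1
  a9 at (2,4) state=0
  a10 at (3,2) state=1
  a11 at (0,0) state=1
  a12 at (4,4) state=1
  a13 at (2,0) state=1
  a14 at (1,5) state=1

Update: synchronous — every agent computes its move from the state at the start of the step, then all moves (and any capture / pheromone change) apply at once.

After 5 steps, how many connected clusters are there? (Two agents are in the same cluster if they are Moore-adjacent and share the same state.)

t=1: a0@(3,4):0 a1@(3,3):0 a2@(0,4):0 a3@(4,0):1 a4@(0,1):1 a5@(1,3):0 a6@(1,2):0 a7@(2,1):1 a8@(3,0):1 a9@(2,4):0 a10@(3,2):0 a11@(0,0):1 a12@(4,4):0 a13@(2,0):1 a14@(1,5):1
t=2: (unchanged — steady state)

2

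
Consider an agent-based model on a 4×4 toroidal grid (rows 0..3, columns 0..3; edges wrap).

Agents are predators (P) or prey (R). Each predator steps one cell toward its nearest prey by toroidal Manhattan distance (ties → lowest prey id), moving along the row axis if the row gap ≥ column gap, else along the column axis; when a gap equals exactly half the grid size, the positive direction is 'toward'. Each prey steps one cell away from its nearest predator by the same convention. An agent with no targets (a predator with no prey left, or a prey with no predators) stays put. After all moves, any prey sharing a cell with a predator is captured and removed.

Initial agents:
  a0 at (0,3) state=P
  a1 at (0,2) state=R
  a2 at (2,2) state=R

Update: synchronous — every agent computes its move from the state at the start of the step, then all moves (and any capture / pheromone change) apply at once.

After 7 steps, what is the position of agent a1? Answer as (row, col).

(0, 3)

t=1: a0@(0,2):P a1@(0,1):R a2@(1,2):R
t=2: a0@(0,1):P a1@(0,0):R a2@(2,2):R
t=3: a0@(0,0):P a1@(0,3):R a2@(1,2):R
t=4: a0@(0,3):P a1@(0,2):R a2@(1,1):R
t=5: a0@(0,2):P a1@(0,1):R a2@(1,0):R
t=6: a0@(0,1):P a1@(0,0):R a2@(1,3):R
t=7: a0@(0,0):P a1@(0,3):R a2@(1,2):R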